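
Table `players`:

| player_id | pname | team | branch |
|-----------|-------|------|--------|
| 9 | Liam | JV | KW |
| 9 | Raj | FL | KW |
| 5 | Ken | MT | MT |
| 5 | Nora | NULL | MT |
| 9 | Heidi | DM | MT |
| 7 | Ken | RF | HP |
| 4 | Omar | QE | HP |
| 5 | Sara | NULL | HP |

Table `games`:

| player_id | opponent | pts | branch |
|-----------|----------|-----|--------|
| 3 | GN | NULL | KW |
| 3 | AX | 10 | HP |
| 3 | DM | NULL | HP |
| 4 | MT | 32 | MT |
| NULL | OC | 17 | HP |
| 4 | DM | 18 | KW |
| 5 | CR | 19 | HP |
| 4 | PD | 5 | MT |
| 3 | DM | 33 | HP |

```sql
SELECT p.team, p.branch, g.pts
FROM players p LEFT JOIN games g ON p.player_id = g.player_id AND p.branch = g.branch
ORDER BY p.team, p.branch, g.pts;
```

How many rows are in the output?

LEFT JOIN keeps every row from `players`; unmatched rows get NULL for `games`'s columns.
Matching on p.player_id = g.player_id AND p.branch = g.branch. A NULL in a compared column never satisfies the condition.
Matched pairs: 1; unmatched p rows kept: 7.
Total: 1 matched + 7 padded = 8 rows.

8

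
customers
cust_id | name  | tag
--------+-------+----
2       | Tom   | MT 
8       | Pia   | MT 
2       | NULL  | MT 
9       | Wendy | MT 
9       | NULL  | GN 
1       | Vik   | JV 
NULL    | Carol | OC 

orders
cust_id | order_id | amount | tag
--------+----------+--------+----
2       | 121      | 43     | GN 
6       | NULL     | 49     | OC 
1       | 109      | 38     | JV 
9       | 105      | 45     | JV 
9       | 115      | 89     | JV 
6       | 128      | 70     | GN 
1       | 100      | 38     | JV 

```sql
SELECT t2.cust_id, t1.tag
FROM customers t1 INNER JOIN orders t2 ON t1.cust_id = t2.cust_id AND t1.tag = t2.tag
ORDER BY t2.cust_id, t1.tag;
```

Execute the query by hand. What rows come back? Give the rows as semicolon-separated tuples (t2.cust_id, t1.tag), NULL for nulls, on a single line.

INNER JOIN keeps only pairs where the ON condition holds.
Matching on t1.cust_id = t2.cust_id AND t1.tag = t2.tag. A NULL in a compared column never satisfies the condition.
- t1 row (cust_id=2, tag=MT): no match → dropped.
- t1 row (cust_id=8, tag=MT): no match → dropped.
- t1 row (cust_id=2, tag=MT): no match → dropped.
- t1 row (cust_id=9, tag=MT): no match → dropped.
- t1 row (cust_id=9, tag=GN): no match → dropped.
- t1 row (cust_id=1, tag=JV): matches 2 t2 row(s) → 2 output row(s).
- t1 row (cust_id=NULL, tag=OC): no match → dropped.
After projecting and ordering:
t2.cust_id | t1.tag
1 | JV
1 | JV

(1, JV); (1, JV)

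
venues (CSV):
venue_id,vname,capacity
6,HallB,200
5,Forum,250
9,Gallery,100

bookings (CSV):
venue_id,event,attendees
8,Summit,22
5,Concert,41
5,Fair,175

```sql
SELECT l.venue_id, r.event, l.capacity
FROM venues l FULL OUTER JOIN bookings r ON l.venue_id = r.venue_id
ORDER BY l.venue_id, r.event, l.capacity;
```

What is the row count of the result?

5

FULL OUTER JOIN keeps every row from both sides; unmatched rows get NULL for the other side's columns.
Matching on l.venue_id = r.venue_id.
Matched pairs: 2; unmatched l rows kept: 2; unmatched r rows kept: 1.
Total: 2 matched + 3 padded = 5 rows.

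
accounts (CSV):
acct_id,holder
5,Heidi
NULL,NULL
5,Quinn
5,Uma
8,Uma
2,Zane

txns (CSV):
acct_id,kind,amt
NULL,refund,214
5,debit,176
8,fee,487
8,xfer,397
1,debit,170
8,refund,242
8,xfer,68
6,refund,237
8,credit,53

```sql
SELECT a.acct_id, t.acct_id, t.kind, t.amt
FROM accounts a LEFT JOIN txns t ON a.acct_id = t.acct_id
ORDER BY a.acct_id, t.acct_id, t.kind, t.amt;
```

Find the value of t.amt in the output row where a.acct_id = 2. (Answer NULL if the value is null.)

NULL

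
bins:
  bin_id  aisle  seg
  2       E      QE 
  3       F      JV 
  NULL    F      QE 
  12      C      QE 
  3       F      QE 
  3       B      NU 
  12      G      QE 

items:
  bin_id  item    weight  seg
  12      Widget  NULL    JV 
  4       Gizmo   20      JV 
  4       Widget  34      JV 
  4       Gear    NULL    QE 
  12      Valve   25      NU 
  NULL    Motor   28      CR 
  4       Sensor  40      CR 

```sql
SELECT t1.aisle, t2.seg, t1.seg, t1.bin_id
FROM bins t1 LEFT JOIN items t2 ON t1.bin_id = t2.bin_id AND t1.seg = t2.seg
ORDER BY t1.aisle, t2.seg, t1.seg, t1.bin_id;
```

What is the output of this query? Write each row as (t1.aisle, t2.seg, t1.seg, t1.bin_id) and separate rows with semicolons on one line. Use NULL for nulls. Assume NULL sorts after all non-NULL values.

(B, NULL, NU, 3); (C, NULL, QE, 12); (E, NULL, QE, 2); (F, NULL, JV, 3); (F, NULL, QE, 3); (F, NULL, QE, NULL); (G, NULL, QE, 12)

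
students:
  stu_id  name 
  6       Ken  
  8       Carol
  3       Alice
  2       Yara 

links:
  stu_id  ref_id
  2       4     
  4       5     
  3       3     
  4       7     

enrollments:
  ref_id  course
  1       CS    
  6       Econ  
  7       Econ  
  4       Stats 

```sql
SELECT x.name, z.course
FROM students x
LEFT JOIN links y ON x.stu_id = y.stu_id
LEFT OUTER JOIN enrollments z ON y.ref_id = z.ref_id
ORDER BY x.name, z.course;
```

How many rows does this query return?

Joins associate left-to-right: students LEFT JOIN links on stu_id gives 4 intermediate row(s).
Then LEFT JOIN `enrollments z` on ref_id: each of those 4 rows is kept; rows whose y.ref_id has no match in z get NULL for z's columns.
Result: 4 row(s).

4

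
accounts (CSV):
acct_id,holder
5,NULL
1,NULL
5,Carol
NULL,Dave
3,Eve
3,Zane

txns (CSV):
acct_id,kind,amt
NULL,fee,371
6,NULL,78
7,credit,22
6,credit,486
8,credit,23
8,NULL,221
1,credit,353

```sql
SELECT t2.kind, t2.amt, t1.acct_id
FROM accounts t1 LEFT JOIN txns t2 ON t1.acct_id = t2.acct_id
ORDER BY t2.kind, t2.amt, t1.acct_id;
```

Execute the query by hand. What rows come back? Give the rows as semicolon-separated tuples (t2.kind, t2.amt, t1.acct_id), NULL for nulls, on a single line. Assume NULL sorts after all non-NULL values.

LEFT JOIN keeps every row from `accounts`; unmatched rows get NULL for `txns`'s columns.
Matching on t1.acct_id = t2.acct_id. A NULL in a compared column never satisfies the condition.
- t1 row (acct_id=5): no match → kept, t2 columns NULL.
- t1 row (acct_id=1): matches 1 t2 row(s) → 1 output row(s).
- t1 row (acct_id=5): no match → kept, t2 columns NULL.
- t1 row (acct_id=NULL): no match → kept, t2 columns NULL.
- t1 row (acct_id=3): no match → kept, t2 columns NULL.
- t1 row (acct_id=3): no match → kept, t2 columns NULL.
After projecting and ordering:
t2.kind | t2.amt | t1.acct_id
credit | 353 | 1
NULL | NULL | 3
NULL | NULL | 3
NULL | NULL | 5
NULL | NULL | 5
NULL | NULL | NULL

(credit, 353, 1); (NULL, NULL, 3); (NULL, NULL, 3); (NULL, NULL, 5); (NULL, NULL, 5); (NULL, NULL, NULL)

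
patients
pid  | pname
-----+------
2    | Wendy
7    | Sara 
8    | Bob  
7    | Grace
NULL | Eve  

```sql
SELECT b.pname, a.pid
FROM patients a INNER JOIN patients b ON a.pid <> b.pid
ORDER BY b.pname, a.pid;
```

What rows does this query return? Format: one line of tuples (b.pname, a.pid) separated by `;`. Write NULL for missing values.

(Bob, 2); (Bob, 7); (Bob, 7); (Grace, 2); (Grace, 8); (Sara, 2); (Sara, 8); (Wendy, 7); (Wendy, 7); (Wendy, 8)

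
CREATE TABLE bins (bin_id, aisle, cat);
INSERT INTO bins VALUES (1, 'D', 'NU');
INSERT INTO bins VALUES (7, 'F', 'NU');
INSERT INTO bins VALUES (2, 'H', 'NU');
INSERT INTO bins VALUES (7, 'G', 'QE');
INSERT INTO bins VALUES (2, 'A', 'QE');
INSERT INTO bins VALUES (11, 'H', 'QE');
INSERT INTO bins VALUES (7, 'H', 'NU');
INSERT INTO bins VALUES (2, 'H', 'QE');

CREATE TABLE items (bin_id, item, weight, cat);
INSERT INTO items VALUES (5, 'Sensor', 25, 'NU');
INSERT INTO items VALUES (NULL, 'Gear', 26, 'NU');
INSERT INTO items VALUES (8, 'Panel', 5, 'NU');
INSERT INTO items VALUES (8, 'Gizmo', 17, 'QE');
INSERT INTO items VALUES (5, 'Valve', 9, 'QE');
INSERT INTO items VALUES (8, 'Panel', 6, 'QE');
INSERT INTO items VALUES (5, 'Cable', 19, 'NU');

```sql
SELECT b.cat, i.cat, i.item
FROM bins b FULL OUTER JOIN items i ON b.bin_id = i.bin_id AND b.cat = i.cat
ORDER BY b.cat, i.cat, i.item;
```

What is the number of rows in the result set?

FULL OUTER JOIN keeps every row from both sides; unmatched rows get NULL for the other side's columns.
Matching on b.bin_id = i.bin_id AND b.cat = i.cat. A NULL in a compared column never satisfies the condition.
Matched pairs: 0; unmatched b rows kept: 8; unmatched i rows kept: 7.
Total: 0 matched + 15 padded = 15 rows.

15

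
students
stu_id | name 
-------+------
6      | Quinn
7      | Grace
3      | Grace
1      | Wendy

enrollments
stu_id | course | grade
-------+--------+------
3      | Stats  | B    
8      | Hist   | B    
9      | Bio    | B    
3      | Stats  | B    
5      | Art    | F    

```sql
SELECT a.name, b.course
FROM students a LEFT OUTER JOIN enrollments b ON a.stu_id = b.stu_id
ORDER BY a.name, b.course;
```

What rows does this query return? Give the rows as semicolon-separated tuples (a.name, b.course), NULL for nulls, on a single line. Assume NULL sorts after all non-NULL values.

(Grace, Stats); (Grace, Stats); (Grace, NULL); (Quinn, NULL); (Wendy, NULL)

LEFT JOIN keeps every row from `students`; unmatched rows get NULL for `enrollments`'s columns.
Matching on a.stu_id = b.stu_id.
Matched pairs: 2; unmatched a rows kept: 3.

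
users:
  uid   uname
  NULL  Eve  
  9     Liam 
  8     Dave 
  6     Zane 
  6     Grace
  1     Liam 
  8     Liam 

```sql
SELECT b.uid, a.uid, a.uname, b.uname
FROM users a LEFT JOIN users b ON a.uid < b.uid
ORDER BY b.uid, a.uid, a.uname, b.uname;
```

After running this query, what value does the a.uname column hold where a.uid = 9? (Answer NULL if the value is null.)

LEFT JOIN keeps every row from `users a`; unmatched rows get NULL for `users b`'s columns.
Matching on a.uid < b.uid. A NULL in a compared column never satisfies the condition.
- a row (uid=NULL): no match → kept, b columns NULL.
- a row (uid=9): no match → kept, b columns NULL.
- a row (uid=8): matches 1 b row(s) → 1 output row(s).
- a row (uid=6): matches 3 b row(s) → 3 output row(s).
- a row (uid=6): matches 3 b row(s) → 3 output row(s).
- a row (uid=1): matches 5 b row(s) → 5 output row(s).
- a row (uid=8): matches 1 b row(s) → 1 output row(s).

Liam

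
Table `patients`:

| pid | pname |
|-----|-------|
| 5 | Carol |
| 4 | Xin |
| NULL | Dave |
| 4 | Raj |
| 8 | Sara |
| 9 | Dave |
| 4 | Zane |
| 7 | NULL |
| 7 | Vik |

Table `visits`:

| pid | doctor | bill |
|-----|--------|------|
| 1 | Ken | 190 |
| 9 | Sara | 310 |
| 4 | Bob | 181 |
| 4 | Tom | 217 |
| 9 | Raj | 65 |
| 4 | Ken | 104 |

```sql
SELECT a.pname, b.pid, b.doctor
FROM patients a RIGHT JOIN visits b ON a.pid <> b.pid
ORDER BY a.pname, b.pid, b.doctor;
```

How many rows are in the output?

37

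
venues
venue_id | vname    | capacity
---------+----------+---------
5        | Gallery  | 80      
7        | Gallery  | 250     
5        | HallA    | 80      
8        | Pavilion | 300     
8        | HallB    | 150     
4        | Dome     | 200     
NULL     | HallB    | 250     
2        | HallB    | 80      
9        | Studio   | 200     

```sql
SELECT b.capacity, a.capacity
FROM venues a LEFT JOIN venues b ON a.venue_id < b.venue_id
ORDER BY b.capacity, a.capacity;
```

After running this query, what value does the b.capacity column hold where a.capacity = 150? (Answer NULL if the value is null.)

200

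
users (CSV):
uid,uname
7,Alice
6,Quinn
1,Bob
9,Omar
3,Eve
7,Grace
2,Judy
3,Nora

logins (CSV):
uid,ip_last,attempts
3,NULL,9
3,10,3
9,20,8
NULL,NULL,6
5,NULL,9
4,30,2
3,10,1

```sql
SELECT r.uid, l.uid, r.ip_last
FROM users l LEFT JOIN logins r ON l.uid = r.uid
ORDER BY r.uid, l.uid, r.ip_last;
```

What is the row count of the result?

LEFT JOIN keeps every row from `users`; unmatched rows get NULL for `logins`'s columns.
Matching on l.uid = r.uid. A NULL in a compared column never satisfies the condition.
- l (uid=7) has no partner → padded with NULL.
- l (uid=6) has no partner → padded with NULL.
- l (uid=1) has no partner → padded with NULL.
- l (uid=9) pairs with 1 row(s) of r.
- l (uid=3) pairs with 3 row(s) of r.
- l (uid=7) has no partner → padded with NULL.
- l (uid=2) has no partner → padded with NULL.
- l (uid=3) pairs with 3 row(s) of r.
Total: 7 matched + 5 padded = 12 rows.

12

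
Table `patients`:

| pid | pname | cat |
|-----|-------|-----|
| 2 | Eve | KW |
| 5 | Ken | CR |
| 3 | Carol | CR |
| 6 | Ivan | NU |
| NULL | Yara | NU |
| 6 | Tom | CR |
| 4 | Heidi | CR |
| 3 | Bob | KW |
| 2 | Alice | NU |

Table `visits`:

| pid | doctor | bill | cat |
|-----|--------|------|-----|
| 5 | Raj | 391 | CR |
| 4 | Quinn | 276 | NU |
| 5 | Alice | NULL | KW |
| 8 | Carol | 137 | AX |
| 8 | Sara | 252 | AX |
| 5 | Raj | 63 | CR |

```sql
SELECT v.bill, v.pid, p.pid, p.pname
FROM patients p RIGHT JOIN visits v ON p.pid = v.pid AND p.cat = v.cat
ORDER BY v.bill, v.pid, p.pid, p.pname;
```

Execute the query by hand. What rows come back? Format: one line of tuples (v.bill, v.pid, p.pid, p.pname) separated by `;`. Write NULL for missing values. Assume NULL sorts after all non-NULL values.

RIGHT JOIN keeps every row from `visits`; unmatched rows get NULL for `patients`'s columns.
Matching on p.pid = v.pid AND p.cat = v.cat. A NULL in a compared column never satisfies the condition.
- p (pid=2, cat=KW) has no partner in v.
- p (pid=5, cat=CR) pairs with 2 row(s) of v.
- p (pid=3, cat=CR) has no partner in v.
- p (pid=6, cat=NU) has no partner in v.
- p (pid=NULL, cat=NU) has no partner in v.
- p (pid=6, cat=CR) has no partner in v.
- p (pid=4, cat=CR) has no partner in v.
- p (pid=3, cat=KW) has no partner in v.
- p (pid=2, cat=NU) has no partner in v.
- 4 row(s) from v found no p partner → padded with NULL.
After projecting and ordering:
v.bill | v.pid | p.pid | p.pname
63 | 5 | 5 | Ken
137 | 8 | NULL | NULL
252 | 8 | NULL | NULL
276 | 4 | NULL | NULL
391 | 5 | 5 | Ken
NULL | 5 | NULL | NULL

(63, 5, 5, Ken); (137, 8, NULL, NULL); (252, 8, NULL, NULL); (276, 4, NULL, NULL); (391, 5, 5, Ken); (NULL, 5, NULL, NULL)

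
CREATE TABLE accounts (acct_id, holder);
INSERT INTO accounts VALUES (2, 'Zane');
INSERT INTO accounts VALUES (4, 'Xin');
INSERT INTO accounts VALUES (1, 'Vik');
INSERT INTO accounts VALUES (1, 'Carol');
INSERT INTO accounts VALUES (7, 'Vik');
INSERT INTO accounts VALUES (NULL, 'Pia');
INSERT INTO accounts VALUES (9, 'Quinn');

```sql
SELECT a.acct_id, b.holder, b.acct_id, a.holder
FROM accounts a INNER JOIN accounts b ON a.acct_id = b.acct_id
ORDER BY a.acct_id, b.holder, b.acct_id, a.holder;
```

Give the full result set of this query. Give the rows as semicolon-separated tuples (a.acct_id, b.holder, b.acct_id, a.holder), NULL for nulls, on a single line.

INNER JOIN keeps only pairs where the ON condition holds.
Matching on a.acct_id = b.acct_id. A NULL in a compared column never satisfies the condition.
Matched pairs: 8.

(1, Carol, 1, Carol); (1, Carol, 1, Vik); (1, Vik, 1, Carol); (1, Vik, 1, Vik); (2, Zane, 2, Zane); (4, Xin, 4, Xin); (7, Vik, 7, Vik); (9, Quinn, 9, Quinn)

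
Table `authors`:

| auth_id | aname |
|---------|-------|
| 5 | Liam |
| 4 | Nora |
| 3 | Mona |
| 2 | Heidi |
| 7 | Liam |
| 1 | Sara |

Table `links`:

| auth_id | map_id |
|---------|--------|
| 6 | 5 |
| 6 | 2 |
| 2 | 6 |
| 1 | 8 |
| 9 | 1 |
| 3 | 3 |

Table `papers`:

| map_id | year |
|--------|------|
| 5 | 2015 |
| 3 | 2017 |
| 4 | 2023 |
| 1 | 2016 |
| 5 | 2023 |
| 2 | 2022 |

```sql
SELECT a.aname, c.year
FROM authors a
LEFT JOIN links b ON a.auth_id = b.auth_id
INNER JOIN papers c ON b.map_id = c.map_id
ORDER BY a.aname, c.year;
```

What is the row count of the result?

1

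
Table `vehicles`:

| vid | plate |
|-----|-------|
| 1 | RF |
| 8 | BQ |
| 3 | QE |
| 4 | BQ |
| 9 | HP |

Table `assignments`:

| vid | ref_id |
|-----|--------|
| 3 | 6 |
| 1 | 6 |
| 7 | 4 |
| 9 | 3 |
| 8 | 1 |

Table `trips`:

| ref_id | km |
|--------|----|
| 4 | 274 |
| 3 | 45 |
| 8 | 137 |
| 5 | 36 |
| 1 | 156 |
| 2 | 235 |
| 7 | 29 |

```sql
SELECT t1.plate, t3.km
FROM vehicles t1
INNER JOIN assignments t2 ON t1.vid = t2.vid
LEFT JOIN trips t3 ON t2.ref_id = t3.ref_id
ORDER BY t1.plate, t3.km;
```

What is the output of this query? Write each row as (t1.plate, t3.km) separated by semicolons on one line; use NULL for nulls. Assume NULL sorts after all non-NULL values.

Evaluate left to right. First `vehicles t1 INNER JOIN assignments t2` on vid: 4 row(s).
Then LEFT JOIN `trips t3` on ref_id: each of those 4 rows is kept; rows whose t2.ref_id has no match in t3 get NULL for t3's columns.

(BQ, 156); (HP, 45); (QE, NULL); (RF, NULL)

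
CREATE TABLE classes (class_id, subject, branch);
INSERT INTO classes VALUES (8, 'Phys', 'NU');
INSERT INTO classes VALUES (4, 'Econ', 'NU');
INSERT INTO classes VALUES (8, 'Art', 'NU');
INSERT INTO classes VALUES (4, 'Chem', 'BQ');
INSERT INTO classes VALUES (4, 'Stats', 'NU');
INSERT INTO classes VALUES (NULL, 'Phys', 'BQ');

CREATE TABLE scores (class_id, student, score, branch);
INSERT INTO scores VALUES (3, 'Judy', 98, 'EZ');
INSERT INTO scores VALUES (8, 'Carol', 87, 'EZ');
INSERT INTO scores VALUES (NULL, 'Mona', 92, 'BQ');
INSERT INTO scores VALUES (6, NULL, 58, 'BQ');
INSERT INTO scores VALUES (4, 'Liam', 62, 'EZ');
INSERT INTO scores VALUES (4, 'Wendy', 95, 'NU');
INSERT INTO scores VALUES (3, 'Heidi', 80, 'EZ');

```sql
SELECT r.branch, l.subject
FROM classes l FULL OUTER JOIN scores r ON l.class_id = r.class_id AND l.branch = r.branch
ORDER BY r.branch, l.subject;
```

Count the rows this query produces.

12

FULL OUTER JOIN keeps every row from both sides; unmatched rows get NULL for the other side's columns.
Matching on l.class_id = r.class_id AND l.branch = r.branch. A NULL in a compared column never satisfies the condition.
- class_id=8, branch=NU: no r row matches, row kept with r columns NULL.
- class_id=4, branch=NU: 1 matching r row(s), so 1 row(s) emitted.
- class_id=8, branch=NU: no r row matches, row kept with r columns NULL.
- class_id=4, branch=BQ: no r row matches, row kept with r columns NULL.
- class_id=4, branch=NU: 1 matching r row(s), so 1 row(s) emitted.
- class_id=NULL, branch=BQ: no r row matches, row kept with r columns NULL.
- plus 6 unmatched r row(s), each kept with NULL l columns.
Total: 2 matched + 10 padded = 12 rows.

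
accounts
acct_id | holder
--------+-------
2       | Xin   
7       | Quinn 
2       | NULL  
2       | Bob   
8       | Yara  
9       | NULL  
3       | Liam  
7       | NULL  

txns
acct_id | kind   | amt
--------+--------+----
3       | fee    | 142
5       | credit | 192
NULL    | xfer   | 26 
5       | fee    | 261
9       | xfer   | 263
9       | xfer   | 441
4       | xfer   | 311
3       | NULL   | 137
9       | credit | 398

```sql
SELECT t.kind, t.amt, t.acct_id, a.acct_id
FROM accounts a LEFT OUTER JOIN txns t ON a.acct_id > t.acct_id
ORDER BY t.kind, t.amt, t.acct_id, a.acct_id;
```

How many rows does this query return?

LEFT JOIN keeps every row from `accounts`; unmatched rows get NULL for `txns`'s columns.
Matching on a.acct_id > t.acct_id. A NULL in a compared column never satisfies the condition.
- a[0] acct_id=2 → no match; kept with NULLs on the t side.
- a[1] acct_id=7 → 5 match(es) in t → 5 row(s).
- a[2] acct_id=2 → no match; kept with NULLs on the t side.
- a[3] acct_id=2 → no match; kept with NULLs on the t side.
- a[4] acct_id=8 → 5 match(es) in t → 5 row(s).
- a[5] acct_id=9 → 5 match(es) in t → 5 row(s).
- a[6] acct_id=3 → no match; kept with NULLs on the t side.
- a[7] acct_id=7 → 5 match(es) in t → 5 row(s).
Total: 20 matched + 4 padded = 24 rows.

24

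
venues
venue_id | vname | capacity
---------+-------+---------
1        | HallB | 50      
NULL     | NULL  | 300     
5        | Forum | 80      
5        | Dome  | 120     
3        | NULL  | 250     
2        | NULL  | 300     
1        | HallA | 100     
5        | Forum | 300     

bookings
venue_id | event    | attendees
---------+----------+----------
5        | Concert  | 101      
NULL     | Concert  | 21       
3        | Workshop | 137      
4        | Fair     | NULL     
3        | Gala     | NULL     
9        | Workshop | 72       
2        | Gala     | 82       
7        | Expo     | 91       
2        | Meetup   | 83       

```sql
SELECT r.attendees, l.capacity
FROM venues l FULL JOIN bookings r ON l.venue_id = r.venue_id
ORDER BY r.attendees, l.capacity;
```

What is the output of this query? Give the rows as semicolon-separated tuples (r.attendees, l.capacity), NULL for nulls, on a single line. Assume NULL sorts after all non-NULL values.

(21, NULL); (72, NULL); (82, 300); (83, 300); (91, NULL); (101, 80); (101, 120); (101, 300); (137, 250); (NULL, 50); (NULL, 100); (NULL, 250); (NULL, 300); (NULL, NULL)

FULL OUTER JOIN keeps every row from both sides; unmatched rows get NULL for the other side's columns.
Matching on l.venue_id = r.venue_id. A NULL in a compared column never satisfies the condition.
Matched pairs: 7; unmatched l rows kept: 3; unmatched r rows kept: 4.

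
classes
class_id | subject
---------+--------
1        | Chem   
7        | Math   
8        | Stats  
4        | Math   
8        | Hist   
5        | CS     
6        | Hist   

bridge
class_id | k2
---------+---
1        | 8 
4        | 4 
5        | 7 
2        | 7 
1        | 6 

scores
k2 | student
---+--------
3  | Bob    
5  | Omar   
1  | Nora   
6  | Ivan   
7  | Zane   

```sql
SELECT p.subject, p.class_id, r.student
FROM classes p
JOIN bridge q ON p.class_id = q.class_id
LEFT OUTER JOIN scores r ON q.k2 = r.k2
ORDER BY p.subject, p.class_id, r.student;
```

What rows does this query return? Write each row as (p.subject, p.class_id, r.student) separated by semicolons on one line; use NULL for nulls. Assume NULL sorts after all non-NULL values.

Joins associate left-to-right: classes INNER JOIN bridge on class_id gives 4 intermediate row(s).
Then LEFT JOIN `scores r` on k2: each of those 4 rows is kept; rows whose q.k2 has no match in r get NULL for r's columns.

(CS, 5, Zane); (Chem, 1, Ivan); (Chem, 1, NULL); (Math, 4, NULL)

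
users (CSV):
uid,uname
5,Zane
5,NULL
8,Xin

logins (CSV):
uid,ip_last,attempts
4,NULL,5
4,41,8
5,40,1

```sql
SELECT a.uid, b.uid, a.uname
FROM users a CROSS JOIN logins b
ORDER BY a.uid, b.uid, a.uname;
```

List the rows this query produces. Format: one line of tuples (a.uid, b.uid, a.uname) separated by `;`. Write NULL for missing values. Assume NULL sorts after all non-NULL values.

(5, 4, Zane); (5, 4, Zane); (5, 4, NULL); (5, 4, NULL); (5, 5, Zane); (5, 5, NULL); (8, 4, Xin); (8, 4, Xin); (8, 5, Xin)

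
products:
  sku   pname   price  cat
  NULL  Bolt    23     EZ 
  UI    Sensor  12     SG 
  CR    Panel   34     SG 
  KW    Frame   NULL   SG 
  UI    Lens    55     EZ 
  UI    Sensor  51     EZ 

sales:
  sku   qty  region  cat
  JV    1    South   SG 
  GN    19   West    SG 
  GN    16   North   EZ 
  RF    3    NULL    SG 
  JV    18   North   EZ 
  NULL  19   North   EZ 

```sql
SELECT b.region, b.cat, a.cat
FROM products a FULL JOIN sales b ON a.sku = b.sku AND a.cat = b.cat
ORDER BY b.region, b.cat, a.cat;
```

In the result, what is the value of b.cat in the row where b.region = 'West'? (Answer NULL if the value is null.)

FULL OUTER JOIN keeps every row from both sides; unmatched rows get NULL for the other side's columns.
Matching on a.sku = b.sku AND a.cat = b.cat. A NULL in a compared column never satisfies the condition.
- sku=NULL, cat=EZ: no b row matches, row kept with b columns NULL.
- sku=UI, cat=SG: no b row matches, row kept with b columns NULL.
- sku=CR, cat=SG: no b row matches, row kept with b columns NULL.
- sku=KW, cat=SG: no b row matches, row kept with b columns NULL.
- sku=UI, cat=EZ: no b row matches, row kept with b columns NULL.
- sku=UI, cat=EZ: no b row matches, row kept with b columns NULL.
- 6 row(s) from b found no a partner → padded with NULL.

SG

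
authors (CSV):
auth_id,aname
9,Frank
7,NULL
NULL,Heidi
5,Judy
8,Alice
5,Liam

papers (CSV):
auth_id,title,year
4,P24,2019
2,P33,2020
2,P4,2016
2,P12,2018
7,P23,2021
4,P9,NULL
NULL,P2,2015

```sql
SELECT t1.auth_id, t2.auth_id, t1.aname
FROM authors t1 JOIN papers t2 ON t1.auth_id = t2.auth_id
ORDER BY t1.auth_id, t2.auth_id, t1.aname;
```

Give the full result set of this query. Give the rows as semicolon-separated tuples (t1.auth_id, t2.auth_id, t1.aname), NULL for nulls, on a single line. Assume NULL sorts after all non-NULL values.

INNER JOIN keeps only pairs where the ON condition holds.
Matching on t1.auth_id = t2.auth_id. A NULL in a compared column never satisfies the condition.
Matched pairs: 1.

(7, 7, NULL)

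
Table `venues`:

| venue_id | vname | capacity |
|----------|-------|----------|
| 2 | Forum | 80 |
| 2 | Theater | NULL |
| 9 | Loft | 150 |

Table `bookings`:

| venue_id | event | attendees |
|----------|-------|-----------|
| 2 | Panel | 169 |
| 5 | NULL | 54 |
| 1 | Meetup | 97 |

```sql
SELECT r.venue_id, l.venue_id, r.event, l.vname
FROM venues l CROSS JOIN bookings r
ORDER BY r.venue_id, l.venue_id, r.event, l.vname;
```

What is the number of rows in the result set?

CROSS JOIN pairs every row of `venues` with every row of `bookings`: 3 × 3 = 9 rows.

9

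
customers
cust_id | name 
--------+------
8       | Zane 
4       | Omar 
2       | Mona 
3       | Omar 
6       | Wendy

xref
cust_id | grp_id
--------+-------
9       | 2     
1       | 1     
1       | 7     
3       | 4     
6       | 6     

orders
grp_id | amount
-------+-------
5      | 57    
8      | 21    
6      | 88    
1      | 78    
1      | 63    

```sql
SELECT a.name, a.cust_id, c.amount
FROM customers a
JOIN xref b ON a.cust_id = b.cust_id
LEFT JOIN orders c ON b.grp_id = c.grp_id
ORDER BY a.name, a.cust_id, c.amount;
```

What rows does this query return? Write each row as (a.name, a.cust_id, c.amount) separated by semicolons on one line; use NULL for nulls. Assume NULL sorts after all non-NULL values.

(Omar, 3, NULL); (Wendy, 6, 88)

Step 1 — a INNER JOIN b on cust_id → 2 row(s).
Then LEFT JOIN `orders c` on grp_id: each of those 2 rows is kept; rows whose b.grp_id has no match in c get NULL for c's columns.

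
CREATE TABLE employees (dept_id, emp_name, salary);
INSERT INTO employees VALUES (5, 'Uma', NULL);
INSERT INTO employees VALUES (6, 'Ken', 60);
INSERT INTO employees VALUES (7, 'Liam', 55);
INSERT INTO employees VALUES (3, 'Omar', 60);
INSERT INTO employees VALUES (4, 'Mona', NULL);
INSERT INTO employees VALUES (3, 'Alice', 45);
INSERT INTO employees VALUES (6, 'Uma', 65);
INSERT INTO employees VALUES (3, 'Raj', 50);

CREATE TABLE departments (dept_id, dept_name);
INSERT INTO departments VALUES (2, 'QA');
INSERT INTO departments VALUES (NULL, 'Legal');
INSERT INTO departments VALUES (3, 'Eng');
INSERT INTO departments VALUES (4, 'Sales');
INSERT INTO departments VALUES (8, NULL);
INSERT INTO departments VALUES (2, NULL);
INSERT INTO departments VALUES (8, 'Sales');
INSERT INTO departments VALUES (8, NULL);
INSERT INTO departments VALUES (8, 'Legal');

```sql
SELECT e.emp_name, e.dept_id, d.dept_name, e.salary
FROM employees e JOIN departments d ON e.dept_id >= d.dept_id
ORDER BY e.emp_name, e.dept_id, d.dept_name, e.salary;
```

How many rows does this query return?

INNER JOIN keeps only pairs where the ON condition holds.
Matching on e.dept_id >= d.dept_id. A NULL in a compared column never satisfies the condition.
- dept_id=5: 4 matching d row(s), so 4 row(s) emitted.
- dept_id=6: 4 matching d row(s), so 4 row(s) emitted.
- dept_id=7: 4 matching d row(s), so 4 row(s) emitted.
- dept_id=3: 3 matching d row(s), so 3 row(s) emitted.
- dept_id=4: 4 matching d row(s), so 4 row(s) emitted.
- dept_id=3: 3 matching d row(s), so 3 row(s) emitted.
- dept_id=6: 4 matching d row(s), so 4 row(s) emitted.
- dept_id=3: 3 matching d row(s), so 3 row(s) emitted.
Total: 29 rows.

29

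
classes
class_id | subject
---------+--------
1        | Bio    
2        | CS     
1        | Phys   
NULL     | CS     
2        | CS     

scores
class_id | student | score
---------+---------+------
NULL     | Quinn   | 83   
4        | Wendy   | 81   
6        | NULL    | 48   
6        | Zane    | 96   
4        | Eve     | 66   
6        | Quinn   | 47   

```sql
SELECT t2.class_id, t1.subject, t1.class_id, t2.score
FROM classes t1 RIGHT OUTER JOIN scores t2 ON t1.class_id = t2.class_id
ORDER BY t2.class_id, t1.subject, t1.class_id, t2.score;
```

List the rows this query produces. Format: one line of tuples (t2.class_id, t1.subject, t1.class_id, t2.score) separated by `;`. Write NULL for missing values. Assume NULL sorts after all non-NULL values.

RIGHT JOIN keeps every row from `scores`; unmatched rows get NULL for `classes`'s columns.
Matching on t1.class_id = t2.class_id. A NULL in a compared column never satisfies the condition.
Matched pairs: 0; unmatched t2 rows kept: 6.

(4, NULL, NULL, 66); (4, NULL, NULL, 81); (6, NULL, NULL, 47); (6, NULL, NULL, 48); (6, NULL, NULL, 96); (NULL, NULL, NULL, 83)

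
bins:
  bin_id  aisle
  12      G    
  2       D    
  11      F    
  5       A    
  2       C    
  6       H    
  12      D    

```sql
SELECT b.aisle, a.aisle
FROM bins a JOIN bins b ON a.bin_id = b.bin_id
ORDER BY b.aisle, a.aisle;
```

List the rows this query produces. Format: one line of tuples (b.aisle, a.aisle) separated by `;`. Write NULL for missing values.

(A, A); (C, C); (C, D); (D, C); (D, D); (D, D); (D, G); (F, F); (G, D); (G, G); (H, H)

INNER JOIN keeps only pairs where the ON condition holds.
Matching on a.bin_id = b.bin_id.
- bin_id=12: 2 matching b row(s), so 2 row(s) emitted.
- bin_id=2: 2 matching b row(s), so 2 row(s) emitted.
- bin_id=11: 1 matching b row(s), so 1 row(s) emitted.
- bin_id=5: 1 matching b row(s), so 1 row(s) emitted.
- bin_id=2: 2 matching b row(s), so 2 row(s) emitted.
- bin_id=6: 1 matching b row(s), so 1 row(s) emitted.
- bin_id=12: 2 matching b row(s), so 2 row(s) emitted.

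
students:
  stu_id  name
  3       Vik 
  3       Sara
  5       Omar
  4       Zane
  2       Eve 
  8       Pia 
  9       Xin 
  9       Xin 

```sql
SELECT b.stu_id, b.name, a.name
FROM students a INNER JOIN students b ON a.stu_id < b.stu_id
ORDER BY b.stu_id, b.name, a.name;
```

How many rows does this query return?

INNER JOIN keeps only pairs where the ON condition holds.
Matching on a.stu_id < b.stu_id.
- a row (stu_id=3): matches 5 b row(s) → 5 output row(s).
- a row (stu_id=3): matches 5 b row(s) → 5 output row(s).
- a row (stu_id=5): matches 3 b row(s) → 3 output row(s).
- a row (stu_id=4): matches 4 b row(s) → 4 output row(s).
- a row (stu_id=2): matches 7 b row(s) → 7 output row(s).
- a row (stu_id=8): matches 2 b row(s) → 2 output row(s).
- a row (stu_id=9): no match → dropped.
- a row (stu_id=9): no match → dropped.
Total: 26 rows.

26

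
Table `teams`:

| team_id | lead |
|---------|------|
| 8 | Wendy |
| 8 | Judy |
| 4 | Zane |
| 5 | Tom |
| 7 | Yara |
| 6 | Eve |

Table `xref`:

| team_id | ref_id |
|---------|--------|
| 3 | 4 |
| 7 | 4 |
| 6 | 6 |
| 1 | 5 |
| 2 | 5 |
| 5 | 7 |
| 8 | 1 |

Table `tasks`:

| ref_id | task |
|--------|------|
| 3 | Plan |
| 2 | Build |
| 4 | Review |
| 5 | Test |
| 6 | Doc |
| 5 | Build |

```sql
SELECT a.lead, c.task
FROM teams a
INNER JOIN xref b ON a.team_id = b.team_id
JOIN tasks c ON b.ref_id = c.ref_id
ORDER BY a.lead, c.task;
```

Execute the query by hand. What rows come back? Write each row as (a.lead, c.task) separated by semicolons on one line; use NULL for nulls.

(Eve, Doc); (Yara, Review)

Step 1 — a INNER JOIN b on team_id → 5 row(s).
Then INNER JOIN `tasks c` on ref_id: keep only rows whose b.ref_id appears in c.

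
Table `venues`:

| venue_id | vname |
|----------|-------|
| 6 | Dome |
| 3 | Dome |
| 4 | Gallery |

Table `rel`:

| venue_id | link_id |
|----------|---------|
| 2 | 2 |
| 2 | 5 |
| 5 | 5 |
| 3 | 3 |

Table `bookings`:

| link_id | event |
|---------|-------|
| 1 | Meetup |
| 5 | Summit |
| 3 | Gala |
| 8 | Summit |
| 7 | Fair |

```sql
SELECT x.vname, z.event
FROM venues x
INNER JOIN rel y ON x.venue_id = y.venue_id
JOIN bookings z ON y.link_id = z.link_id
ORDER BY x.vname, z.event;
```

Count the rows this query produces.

1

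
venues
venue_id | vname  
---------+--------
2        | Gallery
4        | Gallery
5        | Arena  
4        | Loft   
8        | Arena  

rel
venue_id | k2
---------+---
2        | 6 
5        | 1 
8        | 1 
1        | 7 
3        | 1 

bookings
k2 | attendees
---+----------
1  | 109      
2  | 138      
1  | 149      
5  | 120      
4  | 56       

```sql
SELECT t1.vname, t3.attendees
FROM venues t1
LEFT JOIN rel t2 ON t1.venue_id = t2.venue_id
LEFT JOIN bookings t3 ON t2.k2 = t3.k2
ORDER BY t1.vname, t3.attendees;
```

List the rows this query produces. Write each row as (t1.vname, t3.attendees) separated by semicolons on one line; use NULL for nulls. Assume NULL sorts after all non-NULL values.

Step 1 — t1 LEFT JOIN t2 on venue_id → 5 row(s).
Then LEFT JOIN `bookings t3` on k2: each of those 5 rows is kept; rows whose t2.k2 has no match in t3 get NULL for t3's columns.

(Arena, 109); (Arena, 109); (Arena, 149); (Arena, 149); (Gallery, NULL); (Gallery, NULL); (Loft, NULL)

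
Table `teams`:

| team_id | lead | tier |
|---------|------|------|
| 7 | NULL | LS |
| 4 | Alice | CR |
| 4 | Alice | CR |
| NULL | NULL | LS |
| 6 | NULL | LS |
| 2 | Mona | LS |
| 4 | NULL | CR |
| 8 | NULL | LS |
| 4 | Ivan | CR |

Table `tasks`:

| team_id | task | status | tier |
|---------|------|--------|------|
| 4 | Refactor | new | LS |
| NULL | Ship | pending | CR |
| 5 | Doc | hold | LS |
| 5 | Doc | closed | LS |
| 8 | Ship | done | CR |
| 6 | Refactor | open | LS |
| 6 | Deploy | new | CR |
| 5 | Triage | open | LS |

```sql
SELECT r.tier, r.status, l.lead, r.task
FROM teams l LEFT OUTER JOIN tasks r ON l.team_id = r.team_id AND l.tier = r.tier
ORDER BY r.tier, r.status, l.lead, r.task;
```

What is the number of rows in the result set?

LEFT JOIN keeps every row from `teams`; unmatched rows get NULL for `tasks`'s columns.
Matching on l.team_id = r.team_id AND l.tier = r.tier. A NULL in a compared column never satisfies the condition.
- team_id=7, tier=LS: no r row matches, row kept with r columns NULL.
- team_id=4, tier=CR: no r row matches, row kept with r columns NULL.
- team_id=4, tier=CR: no r row matches, row kept with r columns NULL.
- team_id=NULL, tier=LS: no r row matches, row kept with r columns NULL.
- team_id=6, tier=LS: 1 matching r row(s), so 1 row(s) emitted.
- team_id=2, tier=LS: no r row matches, row kept with r columns NULL.
- team_id=4, tier=CR: no r row matches, row kept with r columns NULL.
- team_id=8, tier=LS: no r row matches, row kept with r columns NULL.
- team_id=4, tier=CR: no r row matches, row kept with r columns NULL.
Total: 1 matched + 8 padded = 9 rows.

9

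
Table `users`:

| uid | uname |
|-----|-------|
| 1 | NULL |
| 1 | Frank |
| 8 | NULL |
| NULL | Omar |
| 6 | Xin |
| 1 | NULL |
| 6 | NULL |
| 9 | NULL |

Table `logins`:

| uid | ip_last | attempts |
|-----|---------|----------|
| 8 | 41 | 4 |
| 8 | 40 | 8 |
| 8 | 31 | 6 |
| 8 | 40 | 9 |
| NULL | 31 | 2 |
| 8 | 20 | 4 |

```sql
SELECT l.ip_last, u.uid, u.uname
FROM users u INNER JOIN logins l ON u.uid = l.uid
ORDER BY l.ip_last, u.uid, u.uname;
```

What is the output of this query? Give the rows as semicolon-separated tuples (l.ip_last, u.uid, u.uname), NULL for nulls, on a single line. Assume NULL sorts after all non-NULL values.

INNER JOIN keeps only pairs where the ON condition holds.
Matching on u.uid = l.uid. A NULL in a compared column never satisfies the condition.
- uid=1: no matching l row, dropped.
- uid=1: no matching l row, dropped.
- uid=8: 5 matching l row(s), so 5 row(s) emitted.
- uid=NULL: no matching l row, dropped.
- uid=6: no matching l row, dropped.
- uid=1: no matching l row, dropped.
- uid=6: no matching l row, dropped.
- uid=9: no matching l row, dropped.
After projecting and ordering:
l.ip_last | u.uid | u.uname
20 | 8 | NULL
31 | 8 | NULL
40 | 8 | NULL
40 | 8 | NULL
41 | 8 | NULL

(20, 8, NULL); (31, 8, NULL); (40, 8, NULL); (40, 8, NULL); (41, 8, NULL)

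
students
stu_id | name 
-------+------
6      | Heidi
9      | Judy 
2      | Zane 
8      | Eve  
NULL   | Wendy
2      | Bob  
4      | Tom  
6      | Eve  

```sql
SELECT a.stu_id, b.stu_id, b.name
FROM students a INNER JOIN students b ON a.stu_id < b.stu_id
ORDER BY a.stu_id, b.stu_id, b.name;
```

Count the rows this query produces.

INNER JOIN keeps only pairs where the ON condition holds.
Matching on a.stu_id < b.stu_id. A NULL in a compared column never satisfies the condition.
Matched pairs: 19.
Total: 19 rows.

19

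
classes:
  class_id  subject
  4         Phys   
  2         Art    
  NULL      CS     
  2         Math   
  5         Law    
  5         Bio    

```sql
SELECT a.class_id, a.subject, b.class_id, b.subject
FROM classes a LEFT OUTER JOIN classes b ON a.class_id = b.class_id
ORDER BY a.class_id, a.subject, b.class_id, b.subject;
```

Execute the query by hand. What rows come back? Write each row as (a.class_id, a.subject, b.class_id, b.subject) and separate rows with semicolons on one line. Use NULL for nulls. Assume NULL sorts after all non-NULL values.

(2, Art, 2, Art); (2, Art, 2, Math); (2, Math, 2, Art); (2, Math, 2, Math); (4, Phys, 4, Phys); (5, Bio, 5, Bio); (5, Bio, 5, Law); (5, Law, 5, Bio); (5, Law, 5, Law); (NULL, CS, NULL, NULL)

LEFT JOIN keeps every row from `classes a`; unmatched rows get NULL for `classes b`'s columns.
Matching on a.class_id = b.class_id. A NULL in a compared column never satisfies the condition.
- class_id=4: 1 matching b row(s), so 1 row(s) emitted.
- class_id=2: 2 matching b row(s), so 2 row(s) emitted.
- class_id=NULL: no b row matches, row kept with b columns NULL.
- class_id=2: 2 matching b row(s), so 2 row(s) emitted.
- class_id=5: 2 matching b row(s), so 2 row(s) emitted.
- class_id=5: 2 matching b row(s), so 2 row(s) emitted.
After projecting and ordering:
a.class_id | a.subject | b.class_id | b.subject
2 | Art | 2 | Art
2 | Art | 2 | Math
2 | Math | 2 | Art
2 | Math | 2 | Math
4 | Phys | 4 | Phys
5 | Bio | 5 | Bio
5 | Bio | 5 | Law
5 | Law | 5 | Bio
5 | Law | 5 | Law
NULL | CS | NULL | NULL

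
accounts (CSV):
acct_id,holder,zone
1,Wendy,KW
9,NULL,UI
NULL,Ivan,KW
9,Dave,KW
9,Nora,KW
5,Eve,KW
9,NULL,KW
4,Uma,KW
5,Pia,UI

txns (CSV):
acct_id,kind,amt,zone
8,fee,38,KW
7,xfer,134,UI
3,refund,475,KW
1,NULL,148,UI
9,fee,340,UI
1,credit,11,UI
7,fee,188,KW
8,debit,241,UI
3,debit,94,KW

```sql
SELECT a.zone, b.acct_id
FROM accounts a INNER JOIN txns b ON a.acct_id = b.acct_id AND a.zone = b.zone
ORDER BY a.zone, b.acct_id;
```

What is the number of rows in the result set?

1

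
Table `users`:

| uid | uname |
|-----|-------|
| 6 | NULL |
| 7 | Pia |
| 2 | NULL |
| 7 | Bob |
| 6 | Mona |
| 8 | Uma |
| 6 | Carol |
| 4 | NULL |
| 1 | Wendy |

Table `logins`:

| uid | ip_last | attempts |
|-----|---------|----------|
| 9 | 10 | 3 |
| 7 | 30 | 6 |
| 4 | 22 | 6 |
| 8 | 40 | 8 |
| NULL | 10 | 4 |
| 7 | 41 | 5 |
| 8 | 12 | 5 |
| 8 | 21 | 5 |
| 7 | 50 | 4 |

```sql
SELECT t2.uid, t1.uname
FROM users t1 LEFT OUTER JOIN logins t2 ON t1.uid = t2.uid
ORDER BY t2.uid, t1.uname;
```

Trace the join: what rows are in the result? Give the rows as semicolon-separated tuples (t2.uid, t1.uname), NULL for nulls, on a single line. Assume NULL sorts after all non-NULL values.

(4, NULL); (7, Bob); (7, Bob); (7, Bob); (7, Pia); (7, Pia); (7, Pia); (8, Uma); (8, Uma); (8, Uma); (NULL, Carol); (NULL, Mona); (NULL, Wendy); (NULL, NULL); (NULL, NULL)

LEFT JOIN keeps every row from `users`; unmatched rows get NULL for `logins`'s columns.
Matching on t1.uid = t2.uid. A NULL in a compared column never satisfies the condition.
- t1 (uid=6) has no partner → padded with NULL.
- t1 (uid=7) pairs with 3 row(s) of t2.
- t1 (uid=2) has no partner → padded with NULL.
- t1 (uid=7) pairs with 3 row(s) of t2.
- t1 (uid=6) has no partner → padded with NULL.
- t1 (uid=8) pairs with 3 row(s) of t2.
- t1 (uid=6) has no partner → padded with NULL.
- t1 (uid=4) pairs with 1 row(s) of t2.
- t1 (uid=1) has no partner → padded with NULL.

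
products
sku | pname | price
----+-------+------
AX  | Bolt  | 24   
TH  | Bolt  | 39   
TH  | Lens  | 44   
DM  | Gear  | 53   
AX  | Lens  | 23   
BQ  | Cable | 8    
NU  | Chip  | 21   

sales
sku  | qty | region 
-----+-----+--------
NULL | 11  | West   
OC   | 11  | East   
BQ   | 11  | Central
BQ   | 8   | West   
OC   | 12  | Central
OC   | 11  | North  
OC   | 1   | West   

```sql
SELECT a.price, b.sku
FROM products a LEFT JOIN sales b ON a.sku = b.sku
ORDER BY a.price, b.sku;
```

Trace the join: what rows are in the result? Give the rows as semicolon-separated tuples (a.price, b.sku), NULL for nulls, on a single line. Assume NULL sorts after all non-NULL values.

LEFT JOIN keeps every row from `products`; unmatched rows get NULL for `sales`'s columns.
Matching on a.sku = b.sku. A NULL in a compared column never satisfies the condition.
Matched pairs: 2; unmatched a rows kept: 6.

(8, BQ); (8, BQ); (21, NULL); (23, NULL); (24, NULL); (39, NULL); (44, NULL); (53, NULL)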